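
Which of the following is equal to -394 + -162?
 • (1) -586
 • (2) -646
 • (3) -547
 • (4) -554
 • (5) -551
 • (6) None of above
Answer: 6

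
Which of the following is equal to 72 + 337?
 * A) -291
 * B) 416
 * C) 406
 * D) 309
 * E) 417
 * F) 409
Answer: F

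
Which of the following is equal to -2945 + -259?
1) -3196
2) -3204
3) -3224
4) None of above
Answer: 2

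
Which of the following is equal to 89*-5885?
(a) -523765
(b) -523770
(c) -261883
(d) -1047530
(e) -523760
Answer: a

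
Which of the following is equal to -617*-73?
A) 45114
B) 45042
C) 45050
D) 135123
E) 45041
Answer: E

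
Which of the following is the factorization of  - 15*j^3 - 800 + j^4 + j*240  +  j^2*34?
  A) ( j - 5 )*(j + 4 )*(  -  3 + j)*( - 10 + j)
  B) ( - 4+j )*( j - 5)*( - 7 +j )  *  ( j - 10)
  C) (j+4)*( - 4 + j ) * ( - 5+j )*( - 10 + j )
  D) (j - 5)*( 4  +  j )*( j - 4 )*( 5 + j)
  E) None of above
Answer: C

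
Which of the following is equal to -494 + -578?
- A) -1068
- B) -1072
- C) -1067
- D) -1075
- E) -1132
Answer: B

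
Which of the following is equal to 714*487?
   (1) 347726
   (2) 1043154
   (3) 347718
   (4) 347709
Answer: 3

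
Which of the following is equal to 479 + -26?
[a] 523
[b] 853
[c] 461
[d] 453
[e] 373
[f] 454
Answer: d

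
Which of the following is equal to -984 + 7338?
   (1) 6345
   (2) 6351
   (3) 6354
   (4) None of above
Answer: 3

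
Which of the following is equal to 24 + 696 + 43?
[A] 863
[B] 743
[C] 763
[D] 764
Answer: C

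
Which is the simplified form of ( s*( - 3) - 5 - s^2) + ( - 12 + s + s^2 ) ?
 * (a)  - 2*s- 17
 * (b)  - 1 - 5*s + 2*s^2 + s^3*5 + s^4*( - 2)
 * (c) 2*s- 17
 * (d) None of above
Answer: a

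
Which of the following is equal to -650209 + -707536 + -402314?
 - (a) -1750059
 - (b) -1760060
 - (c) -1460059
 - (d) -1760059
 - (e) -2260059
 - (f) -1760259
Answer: d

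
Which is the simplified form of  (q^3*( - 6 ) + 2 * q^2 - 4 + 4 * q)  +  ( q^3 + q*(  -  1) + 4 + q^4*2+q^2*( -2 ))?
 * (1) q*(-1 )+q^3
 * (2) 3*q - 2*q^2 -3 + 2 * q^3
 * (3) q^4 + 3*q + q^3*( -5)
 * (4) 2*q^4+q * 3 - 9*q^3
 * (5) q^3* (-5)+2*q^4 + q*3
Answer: 5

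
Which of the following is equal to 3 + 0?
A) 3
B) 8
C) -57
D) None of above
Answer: A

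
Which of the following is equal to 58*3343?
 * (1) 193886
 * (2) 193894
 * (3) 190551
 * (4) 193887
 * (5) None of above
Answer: 2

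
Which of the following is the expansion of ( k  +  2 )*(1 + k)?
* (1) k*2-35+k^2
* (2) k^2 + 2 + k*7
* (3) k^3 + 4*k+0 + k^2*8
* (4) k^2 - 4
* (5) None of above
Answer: 5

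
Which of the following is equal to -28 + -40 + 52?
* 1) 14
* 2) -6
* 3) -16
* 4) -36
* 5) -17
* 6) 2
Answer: 3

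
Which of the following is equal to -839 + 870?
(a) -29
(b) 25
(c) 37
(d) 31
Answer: d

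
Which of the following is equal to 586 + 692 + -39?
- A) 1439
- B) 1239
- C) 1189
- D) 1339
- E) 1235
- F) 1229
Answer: B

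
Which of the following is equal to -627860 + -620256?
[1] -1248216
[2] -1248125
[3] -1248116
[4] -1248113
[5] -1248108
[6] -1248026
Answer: 3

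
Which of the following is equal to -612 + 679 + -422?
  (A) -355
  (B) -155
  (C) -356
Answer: A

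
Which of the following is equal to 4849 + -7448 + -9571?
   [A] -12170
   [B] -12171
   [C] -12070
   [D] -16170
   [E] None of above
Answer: A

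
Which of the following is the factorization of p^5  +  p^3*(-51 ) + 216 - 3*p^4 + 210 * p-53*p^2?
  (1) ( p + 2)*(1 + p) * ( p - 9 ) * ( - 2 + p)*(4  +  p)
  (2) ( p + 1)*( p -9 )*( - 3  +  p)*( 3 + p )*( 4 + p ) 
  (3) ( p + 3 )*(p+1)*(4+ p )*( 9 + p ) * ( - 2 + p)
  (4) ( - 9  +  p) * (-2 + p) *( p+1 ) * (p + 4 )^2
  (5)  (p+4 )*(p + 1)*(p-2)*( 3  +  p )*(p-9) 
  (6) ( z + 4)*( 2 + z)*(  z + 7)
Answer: 5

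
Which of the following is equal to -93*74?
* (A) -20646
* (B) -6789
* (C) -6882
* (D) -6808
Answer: C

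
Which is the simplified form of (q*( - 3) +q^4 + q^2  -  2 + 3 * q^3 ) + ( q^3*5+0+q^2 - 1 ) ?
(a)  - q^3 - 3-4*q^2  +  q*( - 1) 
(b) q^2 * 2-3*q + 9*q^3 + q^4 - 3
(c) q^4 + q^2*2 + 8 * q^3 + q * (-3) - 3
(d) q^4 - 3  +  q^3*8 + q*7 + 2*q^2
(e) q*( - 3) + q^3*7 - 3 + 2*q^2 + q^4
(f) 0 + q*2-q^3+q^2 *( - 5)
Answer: c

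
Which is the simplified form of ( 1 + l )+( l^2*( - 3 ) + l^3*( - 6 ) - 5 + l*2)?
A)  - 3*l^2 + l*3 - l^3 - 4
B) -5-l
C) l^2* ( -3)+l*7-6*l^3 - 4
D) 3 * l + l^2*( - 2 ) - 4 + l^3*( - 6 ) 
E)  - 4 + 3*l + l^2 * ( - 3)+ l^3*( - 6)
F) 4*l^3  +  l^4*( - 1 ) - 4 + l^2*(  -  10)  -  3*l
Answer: E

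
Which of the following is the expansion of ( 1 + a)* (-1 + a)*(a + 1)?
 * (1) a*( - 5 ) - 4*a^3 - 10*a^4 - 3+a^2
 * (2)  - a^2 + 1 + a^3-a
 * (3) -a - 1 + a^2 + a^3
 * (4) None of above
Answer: 3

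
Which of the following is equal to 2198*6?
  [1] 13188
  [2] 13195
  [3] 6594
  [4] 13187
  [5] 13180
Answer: 1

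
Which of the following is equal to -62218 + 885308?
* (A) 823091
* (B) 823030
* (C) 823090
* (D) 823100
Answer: C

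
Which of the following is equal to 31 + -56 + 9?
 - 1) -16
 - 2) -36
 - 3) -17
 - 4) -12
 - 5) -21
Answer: 1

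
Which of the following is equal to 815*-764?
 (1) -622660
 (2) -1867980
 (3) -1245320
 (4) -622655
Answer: 1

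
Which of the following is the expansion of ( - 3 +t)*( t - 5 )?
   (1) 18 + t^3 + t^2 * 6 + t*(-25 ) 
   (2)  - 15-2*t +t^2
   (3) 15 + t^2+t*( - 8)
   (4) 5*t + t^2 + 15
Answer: 3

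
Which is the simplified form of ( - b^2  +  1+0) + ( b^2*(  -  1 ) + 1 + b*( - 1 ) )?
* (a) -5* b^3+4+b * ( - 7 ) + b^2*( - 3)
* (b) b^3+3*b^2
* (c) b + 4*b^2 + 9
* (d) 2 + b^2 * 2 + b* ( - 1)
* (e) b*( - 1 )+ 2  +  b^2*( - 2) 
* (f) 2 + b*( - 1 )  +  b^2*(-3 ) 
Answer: e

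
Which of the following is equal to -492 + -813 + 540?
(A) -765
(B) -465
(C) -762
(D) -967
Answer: A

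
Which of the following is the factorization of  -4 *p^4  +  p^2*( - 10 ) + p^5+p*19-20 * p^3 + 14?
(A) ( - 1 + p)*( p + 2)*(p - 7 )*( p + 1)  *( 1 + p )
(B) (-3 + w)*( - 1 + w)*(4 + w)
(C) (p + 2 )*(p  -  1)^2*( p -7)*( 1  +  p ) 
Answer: A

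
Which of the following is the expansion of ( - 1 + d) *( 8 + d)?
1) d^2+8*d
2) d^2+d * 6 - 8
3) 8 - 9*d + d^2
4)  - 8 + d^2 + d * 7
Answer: 4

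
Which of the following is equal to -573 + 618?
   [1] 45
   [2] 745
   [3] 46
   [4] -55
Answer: 1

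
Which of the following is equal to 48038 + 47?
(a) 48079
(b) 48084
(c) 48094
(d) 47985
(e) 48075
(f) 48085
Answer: f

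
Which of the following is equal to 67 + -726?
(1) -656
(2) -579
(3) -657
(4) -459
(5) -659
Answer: 5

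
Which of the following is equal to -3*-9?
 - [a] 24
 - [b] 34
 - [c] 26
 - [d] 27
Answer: d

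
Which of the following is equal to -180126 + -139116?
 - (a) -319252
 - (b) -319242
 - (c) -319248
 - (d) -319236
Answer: b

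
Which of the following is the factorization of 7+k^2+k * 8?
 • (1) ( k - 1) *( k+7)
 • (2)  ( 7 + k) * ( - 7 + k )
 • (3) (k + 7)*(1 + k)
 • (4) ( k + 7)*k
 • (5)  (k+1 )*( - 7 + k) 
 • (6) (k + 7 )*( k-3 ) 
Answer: 3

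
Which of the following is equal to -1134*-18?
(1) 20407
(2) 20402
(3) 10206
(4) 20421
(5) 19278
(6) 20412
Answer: 6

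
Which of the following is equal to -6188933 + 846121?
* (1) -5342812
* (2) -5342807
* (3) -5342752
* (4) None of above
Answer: 1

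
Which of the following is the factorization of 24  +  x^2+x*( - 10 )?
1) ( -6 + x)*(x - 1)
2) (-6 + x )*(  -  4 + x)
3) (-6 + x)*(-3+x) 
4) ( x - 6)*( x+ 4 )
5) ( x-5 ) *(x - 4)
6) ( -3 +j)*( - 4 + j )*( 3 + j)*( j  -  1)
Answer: 2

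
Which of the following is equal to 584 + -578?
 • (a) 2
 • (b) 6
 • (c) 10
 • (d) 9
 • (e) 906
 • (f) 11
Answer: b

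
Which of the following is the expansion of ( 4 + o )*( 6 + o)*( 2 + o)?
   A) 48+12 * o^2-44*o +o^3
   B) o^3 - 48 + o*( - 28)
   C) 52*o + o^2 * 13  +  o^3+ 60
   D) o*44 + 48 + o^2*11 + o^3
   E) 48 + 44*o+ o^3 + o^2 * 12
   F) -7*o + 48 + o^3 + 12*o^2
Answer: E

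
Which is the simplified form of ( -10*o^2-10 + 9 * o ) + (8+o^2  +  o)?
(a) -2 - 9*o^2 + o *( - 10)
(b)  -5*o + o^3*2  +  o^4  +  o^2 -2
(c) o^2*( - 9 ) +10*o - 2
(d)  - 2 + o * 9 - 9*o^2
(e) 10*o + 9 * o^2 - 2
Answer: c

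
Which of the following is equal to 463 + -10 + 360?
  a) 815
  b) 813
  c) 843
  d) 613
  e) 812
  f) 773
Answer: b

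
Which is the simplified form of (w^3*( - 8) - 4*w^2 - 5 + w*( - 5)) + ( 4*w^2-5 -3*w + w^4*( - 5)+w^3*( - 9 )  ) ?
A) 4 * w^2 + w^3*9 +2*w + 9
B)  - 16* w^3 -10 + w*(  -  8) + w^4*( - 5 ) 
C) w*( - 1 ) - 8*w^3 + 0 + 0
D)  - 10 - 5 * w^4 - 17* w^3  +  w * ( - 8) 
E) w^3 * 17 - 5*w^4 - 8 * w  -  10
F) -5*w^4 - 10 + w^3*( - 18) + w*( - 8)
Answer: D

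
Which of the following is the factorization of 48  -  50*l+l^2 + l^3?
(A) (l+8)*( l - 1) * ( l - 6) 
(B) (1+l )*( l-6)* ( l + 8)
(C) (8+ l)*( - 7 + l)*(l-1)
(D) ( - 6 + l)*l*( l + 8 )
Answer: A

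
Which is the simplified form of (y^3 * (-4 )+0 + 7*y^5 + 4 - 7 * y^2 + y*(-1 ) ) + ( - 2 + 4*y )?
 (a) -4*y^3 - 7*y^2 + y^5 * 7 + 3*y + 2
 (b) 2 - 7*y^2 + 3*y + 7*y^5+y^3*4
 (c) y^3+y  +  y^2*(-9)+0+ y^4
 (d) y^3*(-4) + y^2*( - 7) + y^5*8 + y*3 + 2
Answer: a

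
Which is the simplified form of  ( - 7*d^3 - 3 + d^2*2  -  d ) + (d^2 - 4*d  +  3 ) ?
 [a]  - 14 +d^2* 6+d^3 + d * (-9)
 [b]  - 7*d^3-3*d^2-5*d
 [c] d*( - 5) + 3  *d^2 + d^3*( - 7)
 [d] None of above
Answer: c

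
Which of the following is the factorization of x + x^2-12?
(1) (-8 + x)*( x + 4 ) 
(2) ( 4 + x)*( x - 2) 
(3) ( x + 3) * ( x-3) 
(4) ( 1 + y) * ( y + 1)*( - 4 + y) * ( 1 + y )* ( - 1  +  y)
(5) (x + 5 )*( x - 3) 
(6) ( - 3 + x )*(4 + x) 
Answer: 6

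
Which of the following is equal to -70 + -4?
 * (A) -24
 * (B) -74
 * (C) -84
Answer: B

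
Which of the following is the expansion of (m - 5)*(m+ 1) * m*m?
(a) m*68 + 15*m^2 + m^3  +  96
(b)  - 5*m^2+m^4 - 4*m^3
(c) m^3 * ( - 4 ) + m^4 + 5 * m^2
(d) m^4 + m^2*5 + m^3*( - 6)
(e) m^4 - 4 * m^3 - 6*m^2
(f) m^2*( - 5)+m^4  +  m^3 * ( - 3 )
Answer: b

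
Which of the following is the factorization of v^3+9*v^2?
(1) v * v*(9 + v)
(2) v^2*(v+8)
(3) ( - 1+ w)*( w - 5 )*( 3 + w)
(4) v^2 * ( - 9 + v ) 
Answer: 1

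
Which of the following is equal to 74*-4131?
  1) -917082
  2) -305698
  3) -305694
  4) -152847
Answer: 3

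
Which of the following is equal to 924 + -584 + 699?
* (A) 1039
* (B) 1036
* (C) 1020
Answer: A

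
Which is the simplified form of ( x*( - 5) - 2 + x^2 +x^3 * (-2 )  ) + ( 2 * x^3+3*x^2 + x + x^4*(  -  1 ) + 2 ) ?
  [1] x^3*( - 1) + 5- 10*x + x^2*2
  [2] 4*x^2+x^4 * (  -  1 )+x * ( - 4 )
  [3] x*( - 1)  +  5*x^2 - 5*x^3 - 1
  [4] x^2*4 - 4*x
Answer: 2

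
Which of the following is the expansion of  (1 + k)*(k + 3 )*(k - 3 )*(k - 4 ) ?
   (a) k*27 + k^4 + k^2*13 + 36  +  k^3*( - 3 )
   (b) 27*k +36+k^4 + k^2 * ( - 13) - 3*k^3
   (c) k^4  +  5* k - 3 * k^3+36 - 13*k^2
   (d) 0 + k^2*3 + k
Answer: b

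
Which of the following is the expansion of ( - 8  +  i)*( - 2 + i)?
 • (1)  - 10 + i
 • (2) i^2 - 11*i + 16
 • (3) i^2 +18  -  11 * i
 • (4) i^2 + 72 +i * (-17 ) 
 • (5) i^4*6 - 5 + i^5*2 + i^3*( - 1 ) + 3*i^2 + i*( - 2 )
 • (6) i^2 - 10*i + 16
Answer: 6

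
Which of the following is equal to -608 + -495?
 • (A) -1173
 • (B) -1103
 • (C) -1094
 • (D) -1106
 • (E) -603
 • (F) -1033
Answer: B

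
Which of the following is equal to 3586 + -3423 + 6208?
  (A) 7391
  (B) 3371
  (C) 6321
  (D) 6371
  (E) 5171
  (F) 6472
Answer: D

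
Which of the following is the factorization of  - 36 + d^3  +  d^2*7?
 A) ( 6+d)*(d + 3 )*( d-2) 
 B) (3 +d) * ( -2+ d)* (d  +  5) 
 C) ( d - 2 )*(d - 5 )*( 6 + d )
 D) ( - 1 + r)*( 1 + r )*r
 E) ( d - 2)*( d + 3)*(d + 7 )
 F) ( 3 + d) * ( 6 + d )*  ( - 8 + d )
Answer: A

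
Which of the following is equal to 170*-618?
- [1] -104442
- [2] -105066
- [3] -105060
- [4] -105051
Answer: 3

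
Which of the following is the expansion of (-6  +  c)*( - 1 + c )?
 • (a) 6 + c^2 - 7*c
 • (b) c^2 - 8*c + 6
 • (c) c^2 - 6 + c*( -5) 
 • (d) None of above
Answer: a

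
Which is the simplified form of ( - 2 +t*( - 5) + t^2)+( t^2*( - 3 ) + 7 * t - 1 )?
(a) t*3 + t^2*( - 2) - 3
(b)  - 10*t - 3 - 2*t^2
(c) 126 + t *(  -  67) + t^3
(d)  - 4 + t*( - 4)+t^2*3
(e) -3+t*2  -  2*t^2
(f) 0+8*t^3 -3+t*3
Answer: e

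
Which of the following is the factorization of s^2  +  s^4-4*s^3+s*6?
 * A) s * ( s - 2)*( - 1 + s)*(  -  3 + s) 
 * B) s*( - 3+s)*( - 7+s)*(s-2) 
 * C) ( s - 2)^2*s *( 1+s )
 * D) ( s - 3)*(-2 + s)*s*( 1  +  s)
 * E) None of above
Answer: D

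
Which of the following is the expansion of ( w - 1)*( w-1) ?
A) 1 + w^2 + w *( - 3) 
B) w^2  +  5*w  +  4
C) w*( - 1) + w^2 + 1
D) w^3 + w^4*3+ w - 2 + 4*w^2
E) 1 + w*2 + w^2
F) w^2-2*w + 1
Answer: F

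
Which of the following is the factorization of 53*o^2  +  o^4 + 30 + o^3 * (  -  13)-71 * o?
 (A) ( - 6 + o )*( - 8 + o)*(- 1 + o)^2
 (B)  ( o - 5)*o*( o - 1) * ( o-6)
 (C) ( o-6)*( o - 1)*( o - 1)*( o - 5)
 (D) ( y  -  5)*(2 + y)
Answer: C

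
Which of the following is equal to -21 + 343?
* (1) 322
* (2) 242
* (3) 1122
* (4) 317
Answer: 1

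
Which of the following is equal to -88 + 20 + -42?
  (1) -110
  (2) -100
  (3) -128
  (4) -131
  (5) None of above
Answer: 1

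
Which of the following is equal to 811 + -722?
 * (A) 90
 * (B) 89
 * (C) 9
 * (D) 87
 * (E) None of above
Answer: B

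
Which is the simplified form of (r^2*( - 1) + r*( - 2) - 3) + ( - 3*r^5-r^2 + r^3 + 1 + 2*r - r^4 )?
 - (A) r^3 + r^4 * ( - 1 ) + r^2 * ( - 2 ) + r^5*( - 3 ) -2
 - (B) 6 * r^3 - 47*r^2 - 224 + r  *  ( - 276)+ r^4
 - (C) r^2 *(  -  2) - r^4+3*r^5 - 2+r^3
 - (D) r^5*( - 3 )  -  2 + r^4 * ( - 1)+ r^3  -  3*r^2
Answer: A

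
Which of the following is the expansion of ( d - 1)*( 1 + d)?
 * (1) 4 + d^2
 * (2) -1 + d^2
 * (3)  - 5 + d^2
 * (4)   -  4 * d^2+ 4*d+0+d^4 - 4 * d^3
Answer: 2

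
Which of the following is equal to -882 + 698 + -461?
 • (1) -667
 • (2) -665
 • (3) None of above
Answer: 3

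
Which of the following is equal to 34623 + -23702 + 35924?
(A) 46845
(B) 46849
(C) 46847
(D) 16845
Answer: A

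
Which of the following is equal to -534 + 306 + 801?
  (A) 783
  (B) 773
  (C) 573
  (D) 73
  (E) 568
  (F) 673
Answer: C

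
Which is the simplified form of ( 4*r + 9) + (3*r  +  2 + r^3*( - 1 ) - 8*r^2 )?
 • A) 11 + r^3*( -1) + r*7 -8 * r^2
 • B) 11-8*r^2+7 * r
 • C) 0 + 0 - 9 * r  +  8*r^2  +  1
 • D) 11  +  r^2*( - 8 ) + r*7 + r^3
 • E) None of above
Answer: A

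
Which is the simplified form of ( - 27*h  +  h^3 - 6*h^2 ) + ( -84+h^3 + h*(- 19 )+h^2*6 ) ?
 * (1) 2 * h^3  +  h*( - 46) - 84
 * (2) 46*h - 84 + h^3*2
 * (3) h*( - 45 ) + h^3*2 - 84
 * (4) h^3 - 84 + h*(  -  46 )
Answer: 1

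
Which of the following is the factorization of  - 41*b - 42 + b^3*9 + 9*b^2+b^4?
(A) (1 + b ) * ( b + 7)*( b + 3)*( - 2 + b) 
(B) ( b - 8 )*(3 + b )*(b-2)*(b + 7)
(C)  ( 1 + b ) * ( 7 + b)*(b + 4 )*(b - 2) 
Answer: A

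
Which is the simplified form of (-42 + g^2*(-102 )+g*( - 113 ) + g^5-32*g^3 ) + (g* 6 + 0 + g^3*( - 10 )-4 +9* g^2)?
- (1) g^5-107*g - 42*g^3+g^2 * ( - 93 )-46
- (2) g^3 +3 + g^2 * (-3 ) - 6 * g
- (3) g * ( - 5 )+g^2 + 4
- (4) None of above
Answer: 1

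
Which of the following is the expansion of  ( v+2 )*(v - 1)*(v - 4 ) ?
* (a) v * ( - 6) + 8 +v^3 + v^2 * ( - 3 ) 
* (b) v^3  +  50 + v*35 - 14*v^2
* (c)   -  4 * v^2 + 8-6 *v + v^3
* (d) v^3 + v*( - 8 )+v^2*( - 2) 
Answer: a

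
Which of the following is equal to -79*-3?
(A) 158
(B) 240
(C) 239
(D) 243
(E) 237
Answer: E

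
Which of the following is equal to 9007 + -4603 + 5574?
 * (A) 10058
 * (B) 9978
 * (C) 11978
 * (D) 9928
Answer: B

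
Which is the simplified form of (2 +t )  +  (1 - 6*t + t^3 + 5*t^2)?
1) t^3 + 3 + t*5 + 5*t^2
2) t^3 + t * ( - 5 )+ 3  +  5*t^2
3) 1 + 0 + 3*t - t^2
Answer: 2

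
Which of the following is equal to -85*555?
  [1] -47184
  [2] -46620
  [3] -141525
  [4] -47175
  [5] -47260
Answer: 4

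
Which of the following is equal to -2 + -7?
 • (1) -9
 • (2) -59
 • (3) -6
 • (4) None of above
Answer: 1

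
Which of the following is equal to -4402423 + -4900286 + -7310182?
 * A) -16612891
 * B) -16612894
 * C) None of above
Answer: A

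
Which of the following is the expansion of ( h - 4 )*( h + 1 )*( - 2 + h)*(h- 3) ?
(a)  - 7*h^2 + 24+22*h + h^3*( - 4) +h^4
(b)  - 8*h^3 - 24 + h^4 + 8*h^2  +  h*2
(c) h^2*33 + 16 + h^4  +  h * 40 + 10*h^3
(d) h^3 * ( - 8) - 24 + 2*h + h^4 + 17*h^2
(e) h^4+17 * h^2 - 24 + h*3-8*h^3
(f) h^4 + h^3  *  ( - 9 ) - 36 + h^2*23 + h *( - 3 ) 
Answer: d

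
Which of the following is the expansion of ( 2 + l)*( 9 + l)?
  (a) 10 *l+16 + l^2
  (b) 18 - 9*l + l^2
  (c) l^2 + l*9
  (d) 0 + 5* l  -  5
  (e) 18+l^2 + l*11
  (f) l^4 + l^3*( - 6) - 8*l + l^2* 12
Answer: e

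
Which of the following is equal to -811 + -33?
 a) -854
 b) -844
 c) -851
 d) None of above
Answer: b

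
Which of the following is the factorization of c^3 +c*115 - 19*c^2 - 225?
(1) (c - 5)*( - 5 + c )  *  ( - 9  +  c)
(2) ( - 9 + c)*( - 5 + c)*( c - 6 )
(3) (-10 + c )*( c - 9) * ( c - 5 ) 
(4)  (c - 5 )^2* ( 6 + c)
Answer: 1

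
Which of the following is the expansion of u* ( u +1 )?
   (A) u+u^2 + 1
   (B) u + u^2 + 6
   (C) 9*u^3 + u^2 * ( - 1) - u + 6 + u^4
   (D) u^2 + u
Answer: D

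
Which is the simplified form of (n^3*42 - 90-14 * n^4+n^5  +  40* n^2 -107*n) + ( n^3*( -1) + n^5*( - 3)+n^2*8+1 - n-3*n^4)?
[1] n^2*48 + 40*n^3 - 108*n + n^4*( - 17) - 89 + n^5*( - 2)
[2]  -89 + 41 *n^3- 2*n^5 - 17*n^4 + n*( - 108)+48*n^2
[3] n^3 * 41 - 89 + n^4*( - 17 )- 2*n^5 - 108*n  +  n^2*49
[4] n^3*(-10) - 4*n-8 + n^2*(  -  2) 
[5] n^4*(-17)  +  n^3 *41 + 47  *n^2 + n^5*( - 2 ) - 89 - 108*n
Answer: 2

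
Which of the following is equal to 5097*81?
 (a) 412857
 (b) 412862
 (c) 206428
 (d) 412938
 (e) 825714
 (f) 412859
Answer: a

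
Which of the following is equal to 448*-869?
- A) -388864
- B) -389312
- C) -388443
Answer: B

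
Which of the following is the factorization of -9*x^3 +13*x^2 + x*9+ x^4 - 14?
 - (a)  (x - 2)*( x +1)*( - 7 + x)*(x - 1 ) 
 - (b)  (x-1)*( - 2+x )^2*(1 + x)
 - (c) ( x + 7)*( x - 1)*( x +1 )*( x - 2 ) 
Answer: a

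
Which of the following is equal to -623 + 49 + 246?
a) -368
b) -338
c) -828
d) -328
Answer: d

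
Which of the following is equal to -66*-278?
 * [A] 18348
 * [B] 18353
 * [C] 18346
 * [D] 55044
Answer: A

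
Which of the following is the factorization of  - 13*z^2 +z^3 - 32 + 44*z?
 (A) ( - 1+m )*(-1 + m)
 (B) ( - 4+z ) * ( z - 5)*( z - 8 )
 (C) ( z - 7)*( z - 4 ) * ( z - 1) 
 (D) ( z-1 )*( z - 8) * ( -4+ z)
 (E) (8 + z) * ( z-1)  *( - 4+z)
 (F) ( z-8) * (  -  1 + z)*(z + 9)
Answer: D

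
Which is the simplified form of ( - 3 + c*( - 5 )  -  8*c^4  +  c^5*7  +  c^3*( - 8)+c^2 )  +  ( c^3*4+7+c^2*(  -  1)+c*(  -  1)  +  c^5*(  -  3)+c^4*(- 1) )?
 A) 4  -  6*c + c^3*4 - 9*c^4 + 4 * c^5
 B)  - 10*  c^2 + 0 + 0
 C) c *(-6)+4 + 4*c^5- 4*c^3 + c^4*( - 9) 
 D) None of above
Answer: C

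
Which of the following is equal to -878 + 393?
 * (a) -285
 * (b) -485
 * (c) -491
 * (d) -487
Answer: b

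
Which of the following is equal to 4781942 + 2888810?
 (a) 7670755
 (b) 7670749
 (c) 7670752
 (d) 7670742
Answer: c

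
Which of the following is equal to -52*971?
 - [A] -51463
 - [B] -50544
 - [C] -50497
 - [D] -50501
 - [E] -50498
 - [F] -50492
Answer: F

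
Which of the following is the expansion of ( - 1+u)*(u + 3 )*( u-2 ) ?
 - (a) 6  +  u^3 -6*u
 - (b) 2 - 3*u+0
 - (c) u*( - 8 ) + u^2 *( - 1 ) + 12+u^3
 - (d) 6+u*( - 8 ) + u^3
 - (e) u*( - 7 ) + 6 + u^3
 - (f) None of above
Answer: e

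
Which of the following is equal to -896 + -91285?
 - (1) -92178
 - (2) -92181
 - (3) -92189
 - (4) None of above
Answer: 2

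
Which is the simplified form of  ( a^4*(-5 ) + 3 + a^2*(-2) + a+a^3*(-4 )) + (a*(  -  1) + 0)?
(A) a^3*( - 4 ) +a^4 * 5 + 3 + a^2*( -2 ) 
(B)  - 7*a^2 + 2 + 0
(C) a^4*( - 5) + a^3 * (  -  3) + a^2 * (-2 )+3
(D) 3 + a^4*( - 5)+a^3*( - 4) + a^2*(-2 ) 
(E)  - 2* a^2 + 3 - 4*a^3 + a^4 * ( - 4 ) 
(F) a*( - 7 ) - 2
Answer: D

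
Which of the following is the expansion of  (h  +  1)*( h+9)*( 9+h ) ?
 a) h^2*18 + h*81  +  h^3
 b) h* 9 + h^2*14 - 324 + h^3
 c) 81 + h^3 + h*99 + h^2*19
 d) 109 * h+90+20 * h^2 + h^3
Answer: c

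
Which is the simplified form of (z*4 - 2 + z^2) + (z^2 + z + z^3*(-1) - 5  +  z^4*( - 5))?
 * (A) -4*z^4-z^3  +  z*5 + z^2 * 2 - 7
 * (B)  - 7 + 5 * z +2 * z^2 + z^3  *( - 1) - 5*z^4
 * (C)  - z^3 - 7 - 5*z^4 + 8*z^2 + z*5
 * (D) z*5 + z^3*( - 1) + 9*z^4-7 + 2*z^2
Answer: B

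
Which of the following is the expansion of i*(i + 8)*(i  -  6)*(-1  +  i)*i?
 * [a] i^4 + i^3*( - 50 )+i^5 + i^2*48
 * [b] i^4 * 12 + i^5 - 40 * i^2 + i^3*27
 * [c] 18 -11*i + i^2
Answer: a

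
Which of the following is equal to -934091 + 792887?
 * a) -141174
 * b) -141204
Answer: b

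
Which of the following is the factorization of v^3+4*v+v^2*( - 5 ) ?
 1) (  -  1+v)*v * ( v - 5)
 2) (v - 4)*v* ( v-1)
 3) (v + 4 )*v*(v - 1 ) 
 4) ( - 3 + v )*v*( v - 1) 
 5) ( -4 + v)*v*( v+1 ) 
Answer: 2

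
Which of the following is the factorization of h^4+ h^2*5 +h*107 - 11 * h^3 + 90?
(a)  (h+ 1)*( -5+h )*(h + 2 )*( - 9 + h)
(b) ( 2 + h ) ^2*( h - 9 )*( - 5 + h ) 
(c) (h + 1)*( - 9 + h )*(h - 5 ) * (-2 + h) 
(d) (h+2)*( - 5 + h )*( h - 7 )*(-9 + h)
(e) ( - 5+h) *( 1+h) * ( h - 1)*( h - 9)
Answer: a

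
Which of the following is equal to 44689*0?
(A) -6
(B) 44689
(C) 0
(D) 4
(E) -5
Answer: C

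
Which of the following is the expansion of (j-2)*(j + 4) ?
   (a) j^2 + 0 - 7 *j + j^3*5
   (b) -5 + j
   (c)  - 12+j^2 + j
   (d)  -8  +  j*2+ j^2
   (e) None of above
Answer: d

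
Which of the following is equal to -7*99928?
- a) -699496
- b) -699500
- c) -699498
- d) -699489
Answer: a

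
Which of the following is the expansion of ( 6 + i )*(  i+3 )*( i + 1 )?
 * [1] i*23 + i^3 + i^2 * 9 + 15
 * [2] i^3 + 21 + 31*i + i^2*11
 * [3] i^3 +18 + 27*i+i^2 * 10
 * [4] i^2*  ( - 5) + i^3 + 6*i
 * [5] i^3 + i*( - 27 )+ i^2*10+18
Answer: 3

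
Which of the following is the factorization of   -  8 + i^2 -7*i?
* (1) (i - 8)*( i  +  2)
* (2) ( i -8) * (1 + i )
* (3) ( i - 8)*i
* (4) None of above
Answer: 2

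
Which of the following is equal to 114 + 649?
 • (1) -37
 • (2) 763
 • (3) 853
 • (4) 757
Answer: 2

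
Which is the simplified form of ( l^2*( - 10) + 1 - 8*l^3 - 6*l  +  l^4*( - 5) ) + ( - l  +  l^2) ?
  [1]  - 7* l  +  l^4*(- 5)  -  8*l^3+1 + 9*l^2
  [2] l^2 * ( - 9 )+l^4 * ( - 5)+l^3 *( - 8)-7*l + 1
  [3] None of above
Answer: 2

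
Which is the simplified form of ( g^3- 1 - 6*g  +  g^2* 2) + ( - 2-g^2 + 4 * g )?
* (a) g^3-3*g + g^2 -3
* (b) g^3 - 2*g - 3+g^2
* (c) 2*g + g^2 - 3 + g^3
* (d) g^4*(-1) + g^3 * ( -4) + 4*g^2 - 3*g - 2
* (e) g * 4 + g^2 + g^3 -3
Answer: b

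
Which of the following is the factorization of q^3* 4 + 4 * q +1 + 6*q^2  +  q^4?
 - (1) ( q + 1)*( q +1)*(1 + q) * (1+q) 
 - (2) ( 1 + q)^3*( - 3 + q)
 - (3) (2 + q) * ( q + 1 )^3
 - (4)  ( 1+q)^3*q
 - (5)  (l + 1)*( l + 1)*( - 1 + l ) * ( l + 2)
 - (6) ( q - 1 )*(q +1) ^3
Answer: 1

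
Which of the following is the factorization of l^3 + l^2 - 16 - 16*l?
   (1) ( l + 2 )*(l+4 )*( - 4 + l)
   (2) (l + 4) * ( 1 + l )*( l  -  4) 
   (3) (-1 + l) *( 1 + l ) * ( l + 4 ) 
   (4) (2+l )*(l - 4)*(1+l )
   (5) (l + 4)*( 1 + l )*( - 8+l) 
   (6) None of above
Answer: 2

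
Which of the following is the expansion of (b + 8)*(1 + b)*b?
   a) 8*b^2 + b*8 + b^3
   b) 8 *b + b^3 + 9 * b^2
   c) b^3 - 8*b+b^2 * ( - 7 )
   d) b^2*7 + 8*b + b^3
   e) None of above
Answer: b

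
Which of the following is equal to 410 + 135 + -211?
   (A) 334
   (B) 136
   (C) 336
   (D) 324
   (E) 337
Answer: A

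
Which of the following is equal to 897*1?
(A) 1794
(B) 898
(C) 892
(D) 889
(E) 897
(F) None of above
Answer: E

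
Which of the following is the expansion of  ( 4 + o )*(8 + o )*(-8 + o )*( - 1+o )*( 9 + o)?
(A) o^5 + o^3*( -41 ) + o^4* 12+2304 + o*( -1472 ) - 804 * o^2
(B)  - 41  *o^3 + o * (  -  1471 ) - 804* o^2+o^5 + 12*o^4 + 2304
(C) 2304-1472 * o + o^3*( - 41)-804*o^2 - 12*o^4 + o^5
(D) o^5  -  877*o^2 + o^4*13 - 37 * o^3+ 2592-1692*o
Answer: A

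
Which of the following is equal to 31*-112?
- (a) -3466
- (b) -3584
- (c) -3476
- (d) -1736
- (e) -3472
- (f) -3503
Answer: e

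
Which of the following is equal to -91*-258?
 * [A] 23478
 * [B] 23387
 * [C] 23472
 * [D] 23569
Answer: A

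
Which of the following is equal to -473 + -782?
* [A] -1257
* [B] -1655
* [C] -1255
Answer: C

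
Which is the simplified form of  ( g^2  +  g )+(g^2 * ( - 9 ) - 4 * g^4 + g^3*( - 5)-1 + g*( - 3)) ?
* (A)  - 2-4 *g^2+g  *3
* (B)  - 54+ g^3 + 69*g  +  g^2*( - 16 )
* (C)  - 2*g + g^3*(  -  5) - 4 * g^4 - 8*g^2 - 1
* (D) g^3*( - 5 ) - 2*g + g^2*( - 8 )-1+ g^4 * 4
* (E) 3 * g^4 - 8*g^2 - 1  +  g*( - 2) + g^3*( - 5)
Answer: C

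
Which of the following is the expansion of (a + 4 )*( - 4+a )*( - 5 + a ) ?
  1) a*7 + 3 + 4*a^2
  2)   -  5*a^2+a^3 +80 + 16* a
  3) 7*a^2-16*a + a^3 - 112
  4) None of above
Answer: 4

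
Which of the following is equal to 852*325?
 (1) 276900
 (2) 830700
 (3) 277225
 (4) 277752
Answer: 1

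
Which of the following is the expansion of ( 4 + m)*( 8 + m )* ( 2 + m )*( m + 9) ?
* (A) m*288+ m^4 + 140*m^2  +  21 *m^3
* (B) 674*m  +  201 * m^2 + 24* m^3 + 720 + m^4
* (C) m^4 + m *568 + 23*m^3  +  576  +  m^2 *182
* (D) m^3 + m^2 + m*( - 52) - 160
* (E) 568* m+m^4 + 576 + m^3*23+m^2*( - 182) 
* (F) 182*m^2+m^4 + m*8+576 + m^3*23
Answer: C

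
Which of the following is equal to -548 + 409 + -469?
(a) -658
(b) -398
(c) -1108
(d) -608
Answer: d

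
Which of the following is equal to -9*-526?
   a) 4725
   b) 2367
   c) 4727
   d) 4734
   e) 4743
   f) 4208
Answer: d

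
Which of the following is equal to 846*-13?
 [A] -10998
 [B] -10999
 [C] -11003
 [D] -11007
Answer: A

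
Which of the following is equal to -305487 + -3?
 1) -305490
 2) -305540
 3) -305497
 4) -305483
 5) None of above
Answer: 1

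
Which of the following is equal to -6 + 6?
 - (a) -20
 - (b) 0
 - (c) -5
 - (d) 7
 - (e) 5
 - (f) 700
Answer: b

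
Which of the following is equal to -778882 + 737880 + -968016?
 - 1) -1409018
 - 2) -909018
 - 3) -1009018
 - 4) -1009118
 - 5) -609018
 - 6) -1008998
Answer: 3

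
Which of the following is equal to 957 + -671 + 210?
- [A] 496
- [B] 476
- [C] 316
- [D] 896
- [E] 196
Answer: A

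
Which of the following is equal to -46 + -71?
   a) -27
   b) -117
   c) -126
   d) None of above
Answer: b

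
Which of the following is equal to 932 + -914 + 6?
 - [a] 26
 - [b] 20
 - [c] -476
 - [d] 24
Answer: d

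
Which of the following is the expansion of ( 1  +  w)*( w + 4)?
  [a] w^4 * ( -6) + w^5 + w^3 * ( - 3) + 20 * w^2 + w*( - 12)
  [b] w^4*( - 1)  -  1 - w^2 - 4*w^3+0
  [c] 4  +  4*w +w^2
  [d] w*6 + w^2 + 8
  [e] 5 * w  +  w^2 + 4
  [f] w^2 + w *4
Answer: e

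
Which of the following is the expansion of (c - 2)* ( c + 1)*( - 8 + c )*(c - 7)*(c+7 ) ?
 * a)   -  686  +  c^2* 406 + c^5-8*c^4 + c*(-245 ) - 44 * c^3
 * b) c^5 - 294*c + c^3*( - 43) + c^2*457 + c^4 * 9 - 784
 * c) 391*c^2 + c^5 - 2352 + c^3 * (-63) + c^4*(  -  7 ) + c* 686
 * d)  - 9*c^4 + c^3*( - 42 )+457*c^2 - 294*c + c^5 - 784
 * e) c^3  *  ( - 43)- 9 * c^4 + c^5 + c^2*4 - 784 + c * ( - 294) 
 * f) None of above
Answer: f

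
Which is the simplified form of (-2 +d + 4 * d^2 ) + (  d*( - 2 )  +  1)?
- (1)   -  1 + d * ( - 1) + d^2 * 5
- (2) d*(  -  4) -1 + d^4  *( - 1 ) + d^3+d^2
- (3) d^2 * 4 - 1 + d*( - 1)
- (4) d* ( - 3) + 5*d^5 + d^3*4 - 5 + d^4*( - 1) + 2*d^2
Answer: 3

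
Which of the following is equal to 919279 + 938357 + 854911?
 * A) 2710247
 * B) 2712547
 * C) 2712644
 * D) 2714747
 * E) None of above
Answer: B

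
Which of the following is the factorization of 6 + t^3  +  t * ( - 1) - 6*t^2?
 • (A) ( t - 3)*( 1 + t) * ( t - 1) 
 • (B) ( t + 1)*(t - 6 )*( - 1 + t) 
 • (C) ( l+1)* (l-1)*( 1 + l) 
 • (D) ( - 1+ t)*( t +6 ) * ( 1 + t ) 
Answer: B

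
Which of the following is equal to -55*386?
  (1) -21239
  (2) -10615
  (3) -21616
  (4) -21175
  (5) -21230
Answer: 5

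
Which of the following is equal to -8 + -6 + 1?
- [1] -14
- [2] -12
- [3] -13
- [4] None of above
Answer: 3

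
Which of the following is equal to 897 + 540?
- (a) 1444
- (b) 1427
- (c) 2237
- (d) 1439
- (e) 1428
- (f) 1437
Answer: f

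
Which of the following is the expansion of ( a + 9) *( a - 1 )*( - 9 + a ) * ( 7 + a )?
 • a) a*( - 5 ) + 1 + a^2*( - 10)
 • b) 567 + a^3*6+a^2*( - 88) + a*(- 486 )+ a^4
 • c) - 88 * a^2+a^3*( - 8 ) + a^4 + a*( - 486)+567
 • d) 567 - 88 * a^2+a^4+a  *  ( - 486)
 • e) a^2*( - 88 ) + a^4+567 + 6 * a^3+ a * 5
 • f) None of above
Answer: b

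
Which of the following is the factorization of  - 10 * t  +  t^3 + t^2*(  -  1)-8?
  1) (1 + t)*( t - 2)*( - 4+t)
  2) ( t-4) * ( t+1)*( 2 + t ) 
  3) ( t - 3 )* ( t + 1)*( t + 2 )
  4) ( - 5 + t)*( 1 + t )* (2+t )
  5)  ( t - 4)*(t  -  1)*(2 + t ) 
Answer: 2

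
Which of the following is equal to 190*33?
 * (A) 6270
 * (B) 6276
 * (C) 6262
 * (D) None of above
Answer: A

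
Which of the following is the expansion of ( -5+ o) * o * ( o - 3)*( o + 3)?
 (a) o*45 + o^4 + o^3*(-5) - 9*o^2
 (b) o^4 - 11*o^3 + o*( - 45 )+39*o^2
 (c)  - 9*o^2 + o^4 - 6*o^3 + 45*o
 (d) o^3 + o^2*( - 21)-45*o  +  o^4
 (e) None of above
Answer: a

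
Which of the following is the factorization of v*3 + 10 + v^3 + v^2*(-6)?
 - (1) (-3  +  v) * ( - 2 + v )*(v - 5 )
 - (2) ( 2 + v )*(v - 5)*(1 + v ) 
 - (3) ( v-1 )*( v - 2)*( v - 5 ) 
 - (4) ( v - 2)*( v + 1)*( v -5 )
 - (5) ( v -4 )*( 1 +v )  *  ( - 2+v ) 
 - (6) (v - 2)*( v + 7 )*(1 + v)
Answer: 4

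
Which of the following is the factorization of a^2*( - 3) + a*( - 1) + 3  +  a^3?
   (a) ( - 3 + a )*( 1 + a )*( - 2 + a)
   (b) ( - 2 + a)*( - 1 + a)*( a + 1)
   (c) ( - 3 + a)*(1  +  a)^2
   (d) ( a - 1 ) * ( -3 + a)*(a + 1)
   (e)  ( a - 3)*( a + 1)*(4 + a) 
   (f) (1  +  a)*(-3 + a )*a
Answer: d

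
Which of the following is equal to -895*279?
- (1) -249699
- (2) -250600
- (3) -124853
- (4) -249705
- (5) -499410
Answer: 4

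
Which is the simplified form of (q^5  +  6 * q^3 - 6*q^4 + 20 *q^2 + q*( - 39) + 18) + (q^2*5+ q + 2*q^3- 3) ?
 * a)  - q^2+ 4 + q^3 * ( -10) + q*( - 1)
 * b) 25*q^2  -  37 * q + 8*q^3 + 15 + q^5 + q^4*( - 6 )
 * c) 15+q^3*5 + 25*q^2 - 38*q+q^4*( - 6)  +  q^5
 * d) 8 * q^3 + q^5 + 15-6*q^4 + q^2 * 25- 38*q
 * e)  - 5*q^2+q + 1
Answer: d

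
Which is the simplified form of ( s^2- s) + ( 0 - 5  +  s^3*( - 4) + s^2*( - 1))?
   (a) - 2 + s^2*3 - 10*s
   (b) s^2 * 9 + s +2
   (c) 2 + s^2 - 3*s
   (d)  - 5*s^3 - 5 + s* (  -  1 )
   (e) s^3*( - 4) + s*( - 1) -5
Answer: e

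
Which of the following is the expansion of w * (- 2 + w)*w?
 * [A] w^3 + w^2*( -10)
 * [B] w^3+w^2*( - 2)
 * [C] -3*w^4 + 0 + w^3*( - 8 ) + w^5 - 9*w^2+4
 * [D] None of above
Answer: B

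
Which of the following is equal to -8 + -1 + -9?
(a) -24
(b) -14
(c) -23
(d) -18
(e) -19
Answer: d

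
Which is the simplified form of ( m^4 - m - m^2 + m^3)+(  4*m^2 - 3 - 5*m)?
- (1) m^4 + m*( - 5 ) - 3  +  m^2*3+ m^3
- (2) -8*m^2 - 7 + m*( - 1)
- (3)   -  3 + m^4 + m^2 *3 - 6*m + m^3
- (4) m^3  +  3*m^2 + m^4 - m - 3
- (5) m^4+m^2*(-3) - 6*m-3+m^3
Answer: 3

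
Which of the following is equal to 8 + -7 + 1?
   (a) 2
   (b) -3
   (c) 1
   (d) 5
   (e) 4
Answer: a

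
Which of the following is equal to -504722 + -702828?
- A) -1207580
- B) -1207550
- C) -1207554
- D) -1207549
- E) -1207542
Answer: B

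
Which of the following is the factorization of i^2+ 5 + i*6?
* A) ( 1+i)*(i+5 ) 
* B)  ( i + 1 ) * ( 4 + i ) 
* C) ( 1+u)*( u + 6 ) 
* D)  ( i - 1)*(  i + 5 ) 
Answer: A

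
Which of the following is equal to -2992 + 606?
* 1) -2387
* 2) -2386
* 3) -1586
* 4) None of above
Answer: 2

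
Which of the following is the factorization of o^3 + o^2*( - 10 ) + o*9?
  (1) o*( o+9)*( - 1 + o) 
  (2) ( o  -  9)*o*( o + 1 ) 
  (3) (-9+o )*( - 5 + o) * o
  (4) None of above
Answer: 4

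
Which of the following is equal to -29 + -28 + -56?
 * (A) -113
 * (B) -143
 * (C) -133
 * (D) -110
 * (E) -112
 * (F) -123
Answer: A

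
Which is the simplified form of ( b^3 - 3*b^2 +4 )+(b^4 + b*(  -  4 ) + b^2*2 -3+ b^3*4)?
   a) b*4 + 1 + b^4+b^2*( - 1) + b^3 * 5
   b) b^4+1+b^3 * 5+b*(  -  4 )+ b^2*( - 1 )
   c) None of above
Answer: b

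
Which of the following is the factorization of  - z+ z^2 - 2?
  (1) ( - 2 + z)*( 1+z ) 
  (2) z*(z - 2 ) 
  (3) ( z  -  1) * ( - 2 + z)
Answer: 1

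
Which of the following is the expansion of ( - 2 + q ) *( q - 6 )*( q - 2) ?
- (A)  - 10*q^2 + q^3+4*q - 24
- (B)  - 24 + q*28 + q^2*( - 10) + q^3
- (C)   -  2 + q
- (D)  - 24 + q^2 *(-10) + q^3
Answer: B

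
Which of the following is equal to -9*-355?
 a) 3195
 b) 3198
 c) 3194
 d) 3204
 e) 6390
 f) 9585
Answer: a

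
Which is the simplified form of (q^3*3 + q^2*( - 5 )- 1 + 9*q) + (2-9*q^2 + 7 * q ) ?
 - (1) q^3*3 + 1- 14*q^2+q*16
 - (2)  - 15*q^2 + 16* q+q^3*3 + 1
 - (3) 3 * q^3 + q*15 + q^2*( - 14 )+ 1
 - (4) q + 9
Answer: 1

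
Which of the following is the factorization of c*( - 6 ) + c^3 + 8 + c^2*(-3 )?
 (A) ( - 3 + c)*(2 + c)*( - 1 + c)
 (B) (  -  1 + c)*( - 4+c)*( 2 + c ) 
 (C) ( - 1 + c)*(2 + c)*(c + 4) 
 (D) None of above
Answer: B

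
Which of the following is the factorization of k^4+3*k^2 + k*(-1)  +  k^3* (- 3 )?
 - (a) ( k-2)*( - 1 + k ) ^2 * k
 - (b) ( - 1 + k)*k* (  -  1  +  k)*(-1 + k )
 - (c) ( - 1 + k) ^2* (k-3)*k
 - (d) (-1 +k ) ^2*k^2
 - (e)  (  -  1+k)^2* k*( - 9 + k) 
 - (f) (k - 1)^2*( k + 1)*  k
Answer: b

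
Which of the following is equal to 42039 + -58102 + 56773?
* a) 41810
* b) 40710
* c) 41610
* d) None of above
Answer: b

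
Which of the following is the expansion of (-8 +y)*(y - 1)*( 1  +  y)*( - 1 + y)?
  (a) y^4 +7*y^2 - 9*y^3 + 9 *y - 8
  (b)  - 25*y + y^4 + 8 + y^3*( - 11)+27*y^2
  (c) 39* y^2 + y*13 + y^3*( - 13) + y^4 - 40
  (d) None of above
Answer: a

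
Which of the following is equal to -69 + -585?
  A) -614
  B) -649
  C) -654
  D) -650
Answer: C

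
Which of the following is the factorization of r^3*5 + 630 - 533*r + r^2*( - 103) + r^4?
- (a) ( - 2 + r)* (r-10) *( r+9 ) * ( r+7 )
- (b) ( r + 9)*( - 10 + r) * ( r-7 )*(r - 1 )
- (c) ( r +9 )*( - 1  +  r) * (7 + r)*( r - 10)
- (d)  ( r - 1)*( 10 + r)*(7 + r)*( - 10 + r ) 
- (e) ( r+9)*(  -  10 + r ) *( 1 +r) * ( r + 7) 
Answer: c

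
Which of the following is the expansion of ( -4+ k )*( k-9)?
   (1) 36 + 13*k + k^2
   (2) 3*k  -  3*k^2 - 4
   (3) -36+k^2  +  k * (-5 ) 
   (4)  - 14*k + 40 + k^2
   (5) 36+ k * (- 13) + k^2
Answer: 5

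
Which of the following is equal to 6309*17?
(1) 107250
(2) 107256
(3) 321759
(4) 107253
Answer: 4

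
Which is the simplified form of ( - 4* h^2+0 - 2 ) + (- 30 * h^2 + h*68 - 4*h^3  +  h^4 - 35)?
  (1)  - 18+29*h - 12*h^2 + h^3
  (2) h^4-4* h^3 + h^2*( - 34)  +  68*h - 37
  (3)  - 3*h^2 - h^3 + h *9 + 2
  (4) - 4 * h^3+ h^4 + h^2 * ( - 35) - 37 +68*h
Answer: 2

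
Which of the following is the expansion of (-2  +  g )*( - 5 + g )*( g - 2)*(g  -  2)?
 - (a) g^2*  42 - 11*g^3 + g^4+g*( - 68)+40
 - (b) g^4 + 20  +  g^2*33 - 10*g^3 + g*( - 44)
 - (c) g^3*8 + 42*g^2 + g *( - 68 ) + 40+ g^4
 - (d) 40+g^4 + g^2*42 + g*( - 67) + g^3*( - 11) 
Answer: a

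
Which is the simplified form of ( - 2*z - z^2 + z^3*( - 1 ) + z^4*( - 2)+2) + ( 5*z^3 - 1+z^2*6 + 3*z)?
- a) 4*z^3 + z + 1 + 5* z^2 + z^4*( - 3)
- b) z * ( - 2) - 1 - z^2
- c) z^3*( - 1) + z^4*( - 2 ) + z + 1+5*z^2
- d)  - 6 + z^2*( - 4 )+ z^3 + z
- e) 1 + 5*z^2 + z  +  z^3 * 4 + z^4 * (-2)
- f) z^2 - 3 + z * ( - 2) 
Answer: e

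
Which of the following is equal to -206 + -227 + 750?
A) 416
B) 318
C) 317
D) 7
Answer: C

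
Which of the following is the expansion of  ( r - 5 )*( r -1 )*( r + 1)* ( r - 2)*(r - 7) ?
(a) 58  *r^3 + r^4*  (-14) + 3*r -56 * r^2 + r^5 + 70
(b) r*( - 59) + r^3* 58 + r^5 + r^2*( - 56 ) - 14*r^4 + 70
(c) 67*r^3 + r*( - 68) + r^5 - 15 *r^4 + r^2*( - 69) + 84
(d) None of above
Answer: b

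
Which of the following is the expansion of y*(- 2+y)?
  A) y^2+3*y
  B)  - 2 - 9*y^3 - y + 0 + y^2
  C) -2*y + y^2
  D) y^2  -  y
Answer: C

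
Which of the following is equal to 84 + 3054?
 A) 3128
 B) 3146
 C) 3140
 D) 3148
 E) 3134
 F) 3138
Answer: F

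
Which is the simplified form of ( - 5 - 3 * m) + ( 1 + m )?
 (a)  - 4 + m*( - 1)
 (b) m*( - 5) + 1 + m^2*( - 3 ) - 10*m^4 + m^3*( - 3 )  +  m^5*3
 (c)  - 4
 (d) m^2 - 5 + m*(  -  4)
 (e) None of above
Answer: e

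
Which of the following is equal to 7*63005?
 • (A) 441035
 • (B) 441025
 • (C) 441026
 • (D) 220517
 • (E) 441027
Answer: A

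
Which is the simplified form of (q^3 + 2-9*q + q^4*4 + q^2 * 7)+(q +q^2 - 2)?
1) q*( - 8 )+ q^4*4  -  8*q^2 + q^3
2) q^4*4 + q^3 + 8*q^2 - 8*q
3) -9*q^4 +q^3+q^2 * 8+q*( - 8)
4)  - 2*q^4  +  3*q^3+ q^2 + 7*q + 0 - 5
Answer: 2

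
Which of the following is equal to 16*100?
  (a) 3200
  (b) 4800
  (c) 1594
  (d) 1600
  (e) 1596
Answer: d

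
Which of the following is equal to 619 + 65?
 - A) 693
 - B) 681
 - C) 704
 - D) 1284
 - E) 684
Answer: E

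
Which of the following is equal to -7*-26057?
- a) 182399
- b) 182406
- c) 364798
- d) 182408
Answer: a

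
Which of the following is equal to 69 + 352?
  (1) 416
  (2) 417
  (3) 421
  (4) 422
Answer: 3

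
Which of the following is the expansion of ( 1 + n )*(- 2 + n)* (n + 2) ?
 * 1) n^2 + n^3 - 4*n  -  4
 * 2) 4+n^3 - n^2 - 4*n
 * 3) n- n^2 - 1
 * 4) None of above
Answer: 1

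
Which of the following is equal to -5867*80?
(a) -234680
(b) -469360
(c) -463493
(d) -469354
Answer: b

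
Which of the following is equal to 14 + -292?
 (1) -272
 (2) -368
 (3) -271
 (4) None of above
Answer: 4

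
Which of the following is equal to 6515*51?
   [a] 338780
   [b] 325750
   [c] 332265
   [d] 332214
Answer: c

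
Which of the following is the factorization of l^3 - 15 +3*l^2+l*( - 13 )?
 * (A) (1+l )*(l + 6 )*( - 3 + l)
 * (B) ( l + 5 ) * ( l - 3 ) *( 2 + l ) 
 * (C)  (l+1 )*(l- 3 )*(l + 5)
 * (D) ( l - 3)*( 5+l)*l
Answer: C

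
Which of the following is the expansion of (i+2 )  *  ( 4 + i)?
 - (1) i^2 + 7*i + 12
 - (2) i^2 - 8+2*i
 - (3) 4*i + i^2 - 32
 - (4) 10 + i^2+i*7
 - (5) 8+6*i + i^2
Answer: 5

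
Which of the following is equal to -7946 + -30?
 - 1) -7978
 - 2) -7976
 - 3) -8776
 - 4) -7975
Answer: 2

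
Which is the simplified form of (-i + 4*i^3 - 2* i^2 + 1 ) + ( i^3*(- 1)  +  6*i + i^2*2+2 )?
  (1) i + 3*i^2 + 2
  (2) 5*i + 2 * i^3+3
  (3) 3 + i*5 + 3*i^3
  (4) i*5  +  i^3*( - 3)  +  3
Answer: 3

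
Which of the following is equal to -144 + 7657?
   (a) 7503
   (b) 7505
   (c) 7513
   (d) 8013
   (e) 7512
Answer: c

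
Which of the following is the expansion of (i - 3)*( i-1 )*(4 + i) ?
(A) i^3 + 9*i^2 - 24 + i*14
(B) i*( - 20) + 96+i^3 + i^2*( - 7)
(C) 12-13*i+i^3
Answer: C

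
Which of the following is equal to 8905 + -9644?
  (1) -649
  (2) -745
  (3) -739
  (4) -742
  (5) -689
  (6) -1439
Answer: 3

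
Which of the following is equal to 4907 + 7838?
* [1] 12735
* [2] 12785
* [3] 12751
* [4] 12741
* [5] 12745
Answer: 5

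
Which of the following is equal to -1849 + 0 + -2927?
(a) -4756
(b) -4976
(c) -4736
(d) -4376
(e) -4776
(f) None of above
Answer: e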